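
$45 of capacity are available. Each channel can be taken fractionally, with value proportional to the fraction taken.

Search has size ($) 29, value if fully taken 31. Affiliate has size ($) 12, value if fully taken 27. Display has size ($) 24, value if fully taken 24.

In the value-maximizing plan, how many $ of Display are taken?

Sort by value density: Affiliate 27/12≈2.25, Search 31/29≈1.07, Display 24/24≈1.
Affiliate: take in full, 12 $ for value 27 — 33 left.
Search: take in full, 29 $ for value 31 — 4 left.
4 $ left: a 4/24 share of Display gives 24×4/24 = 4.

4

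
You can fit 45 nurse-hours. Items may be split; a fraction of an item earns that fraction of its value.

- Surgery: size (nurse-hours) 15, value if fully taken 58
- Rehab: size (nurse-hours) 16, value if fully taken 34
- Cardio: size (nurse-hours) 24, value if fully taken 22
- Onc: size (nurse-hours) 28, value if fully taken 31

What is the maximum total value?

Sort by value density: Surgery 58/15≈3.87, Rehab 34/16≈2.12, Onc 31/28≈1.11, Cardio 22/24≈0.917.
Surgery: take in full, 15 nurse-hours for value 58 ; 30 left.
Take all of Rehab (16 nurse-hours, value 34) ; 14 nurse-hours left.
Fill the last 14 nurse-hours with part of Onc: 14/28 of it earns 15.5.
Total value = 107.5.

107.5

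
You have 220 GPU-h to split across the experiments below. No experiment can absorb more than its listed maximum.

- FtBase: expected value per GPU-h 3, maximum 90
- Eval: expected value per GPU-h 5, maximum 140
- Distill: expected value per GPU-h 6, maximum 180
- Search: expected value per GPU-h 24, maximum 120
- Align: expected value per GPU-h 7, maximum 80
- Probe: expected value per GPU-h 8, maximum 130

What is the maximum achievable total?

Order the experiments by expected value per GPU-h: Search 24 > Probe 8 > Align 7 > Distill 6 > Eval 5 > FtBase 3.
Give Search 120 to hit its cap of 120 — 100 left.
Probe has room for 130 but only 100 remain, so it gets 100.
Total = 24×120 + 8×100 = 3680.

3680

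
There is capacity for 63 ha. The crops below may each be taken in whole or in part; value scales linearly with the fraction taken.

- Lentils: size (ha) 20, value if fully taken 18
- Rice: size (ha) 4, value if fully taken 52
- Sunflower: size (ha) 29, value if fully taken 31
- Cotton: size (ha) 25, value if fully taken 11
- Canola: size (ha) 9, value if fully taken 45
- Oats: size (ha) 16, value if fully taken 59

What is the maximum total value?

Rank by value-to-size ratio: Rice 52/4≈13, Canola 45/9≈5, Oats 59/16≈3.69, Sunflower 31/29≈1.07, Lentils 18/20≈0.9, Cotton 11/25≈0.44.
All 4 ha of Rice fit (value 52) ; 59 remain.
All 9 ha of Canola fit (value 45) ; 50 remain.
Take all of Oats (16 ha, value 59) ; 34 ha left.
All 29 ha of Sunflower fit (value 31) ; 5 remain.
Fill the last 5 ha with part of Lentils: 5/20 of it earns 4.5.
Total value = 191.5.

191.5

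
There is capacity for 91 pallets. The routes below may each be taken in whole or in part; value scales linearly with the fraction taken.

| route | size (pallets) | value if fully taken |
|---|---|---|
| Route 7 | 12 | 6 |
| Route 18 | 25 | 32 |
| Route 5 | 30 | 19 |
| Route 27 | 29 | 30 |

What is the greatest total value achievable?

84.5

Sort by value density: Route 18 32/25≈1.28, Route 27 30/29≈1.03, Route 5 19/30≈0.633, Route 7 6/12≈0.5.
Route 18: take in full, 25 pallets for value 32 ; 66 left.
Route 27: take in full, 29 pallets for value 30 ; 37 left.
Route 5: take in full, 30 pallets for value 19 ; 7 left.
7 pallets left: a 7/12 share of Route 7 gives 6×7/12 = 3.5.
Total value = 84.5.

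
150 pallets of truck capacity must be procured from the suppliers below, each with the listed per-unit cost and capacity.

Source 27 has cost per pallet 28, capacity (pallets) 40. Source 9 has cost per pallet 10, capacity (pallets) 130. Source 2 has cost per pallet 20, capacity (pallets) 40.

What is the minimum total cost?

Use suppliers in increasing cost order.
Source 9 at 10: take all 130 pallets — 20 still needed.
Source 2 (20): take the remaining 20 — done.
Source 27: unused.
Cost = 130×10 + 20×20 = 1700.

1700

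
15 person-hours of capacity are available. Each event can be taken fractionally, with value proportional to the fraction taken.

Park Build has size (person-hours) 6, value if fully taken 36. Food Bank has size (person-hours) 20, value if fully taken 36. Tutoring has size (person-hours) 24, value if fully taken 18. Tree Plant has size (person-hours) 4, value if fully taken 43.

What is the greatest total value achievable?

Sort by value density: Tree Plant 43/4≈10.8, Park Build 36/6≈6, Food Bank 36/20≈1.8, Tutoring 18/24≈0.75.
Take all of Tree Plant (4 person-hours, value 43) → 11 person-hours left.
Park Build: take in full, 6 person-hours for value 36 → 5 left.
Only 5 person-hours remain; take 5/20 of Food Bank for value 36×5/20 = 9.
Total value = 88.

88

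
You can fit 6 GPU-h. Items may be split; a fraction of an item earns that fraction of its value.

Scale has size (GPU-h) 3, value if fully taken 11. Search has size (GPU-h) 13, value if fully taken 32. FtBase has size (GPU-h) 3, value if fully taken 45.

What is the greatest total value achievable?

Sort by value density: FtBase 45/3≈15, Scale 11/3≈3.67, Search 32/13≈2.46.
FtBase: take in full, 3 GPU-h for value 45 → 3 left.
Take all of Scale (3 GPU-h, value 11) → 0 GPU-h left.
Total value = 56.

56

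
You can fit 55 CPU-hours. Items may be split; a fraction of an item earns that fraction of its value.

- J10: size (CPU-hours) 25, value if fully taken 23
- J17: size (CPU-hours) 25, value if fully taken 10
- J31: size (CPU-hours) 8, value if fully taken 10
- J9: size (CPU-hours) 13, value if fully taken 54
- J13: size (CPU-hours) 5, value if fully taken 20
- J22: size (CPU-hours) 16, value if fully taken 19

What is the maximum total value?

Best value per unit of size first: J9 54/13≈4.15, J13 20/5≈4, J31 10/8≈1.25, J22 19/16≈1.19, J10 23/25≈0.92, J17 10/25≈0.4.
J9: take in full, 13 CPU-hours for value 54 — 42 left.
All 5 CPU-hours of J13 fit (value 20) — 37 remain.
J31: take in full, 8 CPU-hours for value 10 — 29 left.
J22: take in full, 16 CPU-hours for value 19 — 13 left.
13 CPU-hours left: a 13/25 share of J10 gives 23×13/25 = 11.96.
Total value = 114.96.

114.96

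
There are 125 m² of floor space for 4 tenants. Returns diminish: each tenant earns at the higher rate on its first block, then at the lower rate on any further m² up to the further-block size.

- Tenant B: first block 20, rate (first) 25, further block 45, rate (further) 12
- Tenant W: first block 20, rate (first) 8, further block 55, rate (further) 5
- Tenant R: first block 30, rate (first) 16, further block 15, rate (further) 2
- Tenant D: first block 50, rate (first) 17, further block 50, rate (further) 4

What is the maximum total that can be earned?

2130

Order all 8 blocks by rate: Tenant B/tier1 25 > Tenant D/tier1 17 > Tenant R/tier1 16 > Tenant B/tier2 12 > Tenant W/tier1 8 > Tenant W/tier2 5 > Tenant D/tier2 4 > Tenant R/tier2 2.
Tenant B tier1 at 25: fill all 20 → 105 left.
Tenant D tier1 at 17: fill all 50 → 55 left.
Tenant R/tier1 (16): +30 → 25 left.
Tenant B tier2 at 12: only 25 left, fill 25.
Total = 25×20 + 17×50 + 16×30 + 12×25 = 2130.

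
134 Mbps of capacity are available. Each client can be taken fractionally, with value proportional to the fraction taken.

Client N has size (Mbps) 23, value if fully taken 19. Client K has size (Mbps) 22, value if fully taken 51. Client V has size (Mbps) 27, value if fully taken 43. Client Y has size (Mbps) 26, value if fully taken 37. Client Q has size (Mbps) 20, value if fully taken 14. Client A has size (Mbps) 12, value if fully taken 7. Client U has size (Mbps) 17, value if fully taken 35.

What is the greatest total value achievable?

198.3

Rank by value-to-size ratio: Client K 51/22≈2.32, Client U 35/17≈2.06, Client V 43/27≈1.59, Client Y 37/26≈1.42, Client N 19/23≈0.826, Client Q 14/20≈0.7, Client A 7/12≈0.583.
Client K: take in full, 22 Mbps for value 51 → 112 left.
Take all of Client U (17 Mbps, value 35) → 95 Mbps left.
All 27 Mbps of Client V fit (value 43) → 68 remain.
Client Y: take in full, 26 Mbps for value 37 → 42 left.
Take all of Client N (23 Mbps, value 19) → 19 Mbps left.
Only 19 Mbps remain; take 19/20 of Client Q for value 14×19/20 = 13.3.
Total value = 198.3.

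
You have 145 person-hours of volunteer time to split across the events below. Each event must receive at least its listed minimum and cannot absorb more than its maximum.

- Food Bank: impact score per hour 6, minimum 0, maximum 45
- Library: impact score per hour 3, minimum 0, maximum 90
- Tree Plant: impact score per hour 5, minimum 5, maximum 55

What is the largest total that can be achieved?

Meeting every minimum uses 0+0+5 = 5 person-hours, leaving 140.
Order the events by impact score per hour: Food Bank 6 > Tree Plant 5 > Library 3.
Food Bank: +45 to 45 (cap) → 95 left.
Tree Plant: +50 to 55 (cap) → 45 left.
Only 45 left; Library takes them to reach 45.
Total = 6×45 + 3×45 + 5×55 = 680.

680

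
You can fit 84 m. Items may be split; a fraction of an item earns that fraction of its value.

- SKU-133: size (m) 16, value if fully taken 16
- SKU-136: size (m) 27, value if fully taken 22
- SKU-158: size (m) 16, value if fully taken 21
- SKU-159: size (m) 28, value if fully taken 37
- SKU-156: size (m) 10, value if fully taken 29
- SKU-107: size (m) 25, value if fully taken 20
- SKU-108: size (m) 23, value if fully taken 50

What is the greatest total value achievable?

144

Rank by value-to-size ratio: SKU-156 29/10≈2.9, SKU-108 50/23≈2.17, SKU-159 37/28≈1.32, SKU-158 21/16≈1.31, SKU-133 16/16≈1, SKU-136 22/27≈0.815, SKU-107 20/25≈0.8.
SKU-156: take in full, 10 m for value 29 — 74 left.
Take all of SKU-108 (23 m, value 50) — 51 m left.
Take all of SKU-159 (28 m, value 37) — 23 m left.
SKU-158: take in full, 16 m for value 21 — 7 left.
Only 7 m remain; take 7/16 of SKU-133 for value 16×7/16 = 7.
Total value = 144.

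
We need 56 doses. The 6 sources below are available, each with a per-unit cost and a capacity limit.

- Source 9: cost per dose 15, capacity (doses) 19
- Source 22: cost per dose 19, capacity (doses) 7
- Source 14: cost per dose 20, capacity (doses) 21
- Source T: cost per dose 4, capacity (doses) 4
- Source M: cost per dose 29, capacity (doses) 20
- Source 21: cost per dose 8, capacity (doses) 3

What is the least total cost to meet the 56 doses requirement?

Use sources in increasing cost order.
Source T at 4: take all 4 doses → 52 still needed.
Source 21 at 8: take all 3 doses → 49 still needed.
Take 19 from Source 9 at 15 → need 30 more.
Source 22 at 19: take all 7 doses → 23 still needed.
Take 21 from Source 14 at 20 → need 2 more.
Take 2 from Source M at 29 to finish.
Cost = 4×4 + 3×8 + 19×15 + 7×19 + 21×20 + 2×29 = 936.

936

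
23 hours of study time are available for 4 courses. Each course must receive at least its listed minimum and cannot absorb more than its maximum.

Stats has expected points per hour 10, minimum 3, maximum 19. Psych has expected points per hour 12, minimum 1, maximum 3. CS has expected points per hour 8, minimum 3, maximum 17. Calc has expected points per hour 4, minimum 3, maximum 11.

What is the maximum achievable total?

212

Meeting every minimum uses 3+1+3+3 = 10 hours, leaving 13.
Order the courses by expected points per hour: Psych 12 > Stats 10 > CS 8 > Calc 4.
Psych: +2 to 3 (cap) → 11 left.
Stats has room for 16 more but only 11 remain, so it gets 14.
Total = 10×14 + 12×3 + 8×3 + 4×3 = 212.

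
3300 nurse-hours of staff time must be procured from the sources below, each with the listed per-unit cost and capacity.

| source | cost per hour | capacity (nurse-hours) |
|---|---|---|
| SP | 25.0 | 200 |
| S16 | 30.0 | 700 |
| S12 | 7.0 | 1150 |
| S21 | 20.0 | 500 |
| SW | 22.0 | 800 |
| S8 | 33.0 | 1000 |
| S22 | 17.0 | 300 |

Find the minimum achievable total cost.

Cheapest first:
S12 (7.0): use full 1150 → 2150 nurse-hours to go.
S22 (17.0): use full 300 → 1850 nurse-hours to go.
Take 500 from S21 at 20.0 → need 1350 more.
Take 800 from SW at 22.0 → need 550 more.
SP at 25.0: take all 200 nurse-hours → 350 still needed.
S16 at 30.0: take 350 of its 700 → requirement met.
S8: unused.
Cost = 1150×7.0 + 300×17.0 + 500×20.0 + 800×22.0 + 200×25.0 + 350×30.0 = 56250.

56250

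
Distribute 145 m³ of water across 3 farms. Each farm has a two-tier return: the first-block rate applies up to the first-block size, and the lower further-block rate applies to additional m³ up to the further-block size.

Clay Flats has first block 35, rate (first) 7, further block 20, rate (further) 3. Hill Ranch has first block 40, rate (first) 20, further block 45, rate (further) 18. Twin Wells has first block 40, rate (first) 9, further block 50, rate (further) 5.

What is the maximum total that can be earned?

2110

Order all 6 blocks by rate: Hill Ranch/tier1 20 > Hill Ranch/tier2 18 > Twin Wells/tier1 9 > Clay Flats/tier1 7 > Twin Wells/tier2 5 > Clay Flats/tier2 3.
Hill Ranch/tier1 (20): +40 ; 105 left.
Hill Ranch tier2 at 18: fill all 45 ; 60 left.
Twin Wells tier1 at 9: fill all 40 ; 20 left.
20 remain; put them into Clay Flats tier1 at 7.
Total = 20×40 + 18×45 + 9×40 + 7×20 = 2110.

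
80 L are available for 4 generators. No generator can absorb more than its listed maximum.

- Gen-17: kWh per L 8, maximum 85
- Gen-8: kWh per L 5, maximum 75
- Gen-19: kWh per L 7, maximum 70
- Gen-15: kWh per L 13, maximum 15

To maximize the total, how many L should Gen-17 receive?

Highest kWh per L first: Gen-15 13 > Gen-17 8 > Gen-19 7 > Gen-8 5.
Gen-15: +15 to 15 (cap) → 65 left.
Gen-17: +65 (room for 85) → 65. Pool exhausted.

65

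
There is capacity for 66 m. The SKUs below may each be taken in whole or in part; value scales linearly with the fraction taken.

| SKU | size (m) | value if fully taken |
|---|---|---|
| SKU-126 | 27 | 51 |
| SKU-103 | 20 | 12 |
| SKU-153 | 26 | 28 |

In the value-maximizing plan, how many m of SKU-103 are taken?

13

Best value per unit of size first: SKU-126 51/27≈1.89, SKU-153 28/26≈1.08, SKU-103 12/20≈0.6.
SKU-126: take in full, 27 m for value 51 → 39 left.
All 26 m of SKU-153 fit (value 28) → 13 remain.
Only 13 m remain; take 13/20 of SKU-103 for value 12×13/20 = 7.8.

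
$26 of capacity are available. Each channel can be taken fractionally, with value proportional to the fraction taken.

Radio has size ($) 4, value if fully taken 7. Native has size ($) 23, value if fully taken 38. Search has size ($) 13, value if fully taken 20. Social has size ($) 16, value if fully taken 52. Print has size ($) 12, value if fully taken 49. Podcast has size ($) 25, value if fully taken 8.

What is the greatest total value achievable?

Best value per unit of size first: Print 49/12≈4.08, Social 52/16≈3.25, Radio 7/4≈1.75, Native 38/23≈1.65, Search 20/13≈1.54, Podcast 8/25≈0.32.
Take all of Print (12 $, value 49) → 14 $ left.
Fill the last 14 $ with part of Social: 14/16 of it earns 45.5.
Total value = 94.5.

94.5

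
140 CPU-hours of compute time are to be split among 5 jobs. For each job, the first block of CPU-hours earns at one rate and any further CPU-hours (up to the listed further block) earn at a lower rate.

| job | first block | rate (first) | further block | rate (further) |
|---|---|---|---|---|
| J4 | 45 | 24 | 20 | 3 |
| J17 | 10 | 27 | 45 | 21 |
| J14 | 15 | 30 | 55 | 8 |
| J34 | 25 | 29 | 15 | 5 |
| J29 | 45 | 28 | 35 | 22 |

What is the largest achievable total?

Treat each block as its own option and order by rate: J14/tier1 30 > J34/tier1 29 > J29/tier1 28 > J17/tier1 27 > J4/tier1 24 > J29/tier2 22 > J17/tier2 21 > J14/tier2 8 > J34/tier2 5 > J4/tier2 3.
J14/tier1 (30): +15 → 125 left.
J34 tier1 at 29: fill all 25 → 100 left.
Fill J29 tier1 block (45 at 28) → 55 left.
J17/tier1 (27): +10 → 45 left.
J4/tier1 (24): +45 → 0 left.
Total = 30×15 + 29×25 + 28×45 + 27×10 + 24×45 = 3785.

3785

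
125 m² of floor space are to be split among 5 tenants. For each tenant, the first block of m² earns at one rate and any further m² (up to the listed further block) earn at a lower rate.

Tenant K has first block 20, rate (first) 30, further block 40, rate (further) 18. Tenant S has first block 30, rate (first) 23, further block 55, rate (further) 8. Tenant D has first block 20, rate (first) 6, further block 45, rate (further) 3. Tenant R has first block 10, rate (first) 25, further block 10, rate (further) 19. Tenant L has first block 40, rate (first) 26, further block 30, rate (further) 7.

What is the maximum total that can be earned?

3040

Treat each block as its own option and order by rate: Tenant K/tier1 30 > Tenant L/tier1 26 > Tenant R/tier1 25 > Tenant S/tier1 23 > Tenant R/tier2 19 > Tenant K/tier2 18 > Tenant S/tier2 8 > Tenant L/tier2 7 > Tenant D/tier1 6 > Tenant D/tier2 3.
Fill Tenant K tier1 block (20 at 30) ; 105 left.
Tenant L tier1 at 26: fill all 40 ; 65 left.
Fill Tenant R tier1 block (10 at 25) ; 55 left.
Tenant S tier1 at 23: fill all 30 ; 25 left.
Tenant R/tier2 (19): +10 ; 15 left.
Tenant K/tier2: +15 of 40 at 18; pool empty.
Total = 30×20 + 26×40 + 25×10 + 23×30 + 19×10 + 18×15 = 3040.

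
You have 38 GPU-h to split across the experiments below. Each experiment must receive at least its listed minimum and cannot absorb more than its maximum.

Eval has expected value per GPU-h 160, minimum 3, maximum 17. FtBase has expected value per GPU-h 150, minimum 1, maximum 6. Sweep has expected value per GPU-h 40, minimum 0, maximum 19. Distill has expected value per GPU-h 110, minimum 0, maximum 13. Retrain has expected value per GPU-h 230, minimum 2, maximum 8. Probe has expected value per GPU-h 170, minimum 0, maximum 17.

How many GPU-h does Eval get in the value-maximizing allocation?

12

Meeting every minimum uses 3+1+0+0+2+0 = 6 GPU-h, leaving 32.
Rank by expected value per GPU-h: Retrain 230 > Probe 170 > Eval 160 > FtBase 150 > Distill 110 > Sweep 40.
Give Retrain 6 more to hit its cap of 8 — 26 left.
Probe takes 17 more to reach its cap of 17 — 9 left.
Eval has room for 14 more but only 9 remain, so it gets 12.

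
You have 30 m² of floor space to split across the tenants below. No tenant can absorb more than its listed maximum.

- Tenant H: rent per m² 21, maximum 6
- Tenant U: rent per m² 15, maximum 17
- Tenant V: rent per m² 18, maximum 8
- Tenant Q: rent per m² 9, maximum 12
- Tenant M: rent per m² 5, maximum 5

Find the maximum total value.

Highest rent per m² first: Tenant H 21 > Tenant V 18 > Tenant U 15 > Tenant Q 9 > Tenant M 5.
Tenant H takes 6 to reach its cap of 6 — 24 left.
Tenant V takes 8 to reach its cap of 8 — 16 left.
Tenant U has room for 17 but only 16 remain, so it gets 16.
Total = 21×6 + 15×16 + 18×8 = 510.

510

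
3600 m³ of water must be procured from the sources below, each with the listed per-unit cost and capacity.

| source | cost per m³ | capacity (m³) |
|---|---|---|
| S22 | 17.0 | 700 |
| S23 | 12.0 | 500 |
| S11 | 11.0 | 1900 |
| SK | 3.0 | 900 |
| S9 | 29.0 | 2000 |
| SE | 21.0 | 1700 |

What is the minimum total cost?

Fill from the cheapest source first.
SK (3.0): use full 900 ; 2700 m³ to go.
S11 (11.0): use full 1900 ; 800 m³ to go.
S23 (12.0): use full 500 ; 300 m³ to go.
S22 at 17.0: take 300 of its 700 ; requirement met.
SE, S9: unused.
Cost = 900×3.0 + 1900×11.0 + 500×12.0 + 300×17.0 = 34700.

34700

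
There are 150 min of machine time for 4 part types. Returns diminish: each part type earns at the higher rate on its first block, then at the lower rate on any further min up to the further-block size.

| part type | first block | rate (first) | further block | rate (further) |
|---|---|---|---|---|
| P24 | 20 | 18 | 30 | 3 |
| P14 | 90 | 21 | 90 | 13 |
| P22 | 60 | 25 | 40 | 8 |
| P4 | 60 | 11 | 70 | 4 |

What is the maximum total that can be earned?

3390

Order all 8 blocks by rate: P22/first 25 > P14/first 21 > P24/first 18 > P14/second 13 > P4/first 11 > P22/second 8 > P4/second 4 > P24/second 3.
P22 first at 25: fill all 60 — 90 left.
P14 first at 21: fill all 90 — 0 left.
Total = 25×60 + 21×90 = 3390.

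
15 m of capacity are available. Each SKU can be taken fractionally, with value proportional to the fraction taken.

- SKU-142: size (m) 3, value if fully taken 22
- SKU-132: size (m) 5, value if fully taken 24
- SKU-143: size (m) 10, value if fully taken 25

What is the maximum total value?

63.5

Sort by value density: SKU-142 22/3≈7.33, SKU-132 24/5≈4.8, SKU-143 25/10≈2.5.
Take all of SKU-142 (3 m, value 22) → 12 m left.
All 5 m of SKU-132 fit (value 24) → 7 remain.
7 m left: a 7/10 share of SKU-143 gives 25×7/10 = 17.5.
Total value = 63.5.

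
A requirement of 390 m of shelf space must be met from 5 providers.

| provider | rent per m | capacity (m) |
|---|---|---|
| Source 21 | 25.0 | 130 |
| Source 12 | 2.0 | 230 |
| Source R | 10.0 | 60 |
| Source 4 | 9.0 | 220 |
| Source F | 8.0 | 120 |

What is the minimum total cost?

1780

Cheapest first:
Take 230 from Source 12 at 2.0 — need 160 more.
Source F (8.0): use full 120 — 40 m to go.
Source 4 at 9.0: take 40 of its 220 — requirement met.
Source R, Source 21: unused.
Cost = 230×2.0 + 120×8.0 + 40×9.0 = 1780.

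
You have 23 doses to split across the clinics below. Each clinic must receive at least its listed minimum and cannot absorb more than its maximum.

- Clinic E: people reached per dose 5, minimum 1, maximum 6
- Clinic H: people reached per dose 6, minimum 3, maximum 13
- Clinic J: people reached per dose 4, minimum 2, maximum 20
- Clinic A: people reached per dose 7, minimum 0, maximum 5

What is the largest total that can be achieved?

Meeting every minimum uses 1+3+2+0 = 6 doses, leaving 17.
Rank by people reached per dose: Clinic A 7 > Clinic H 6 > Clinic E 5 > Clinic J 4.
Give Clinic A 5 more to hit its cap of 5 ; 12 left.
Give Clinic H 10 more to hit its cap of 13 ; 2 left.
Only 2 left; Clinic E takes them to reach 3.
Total = 5×3 + 6×13 + 4×2 + 7×5 = 136.

136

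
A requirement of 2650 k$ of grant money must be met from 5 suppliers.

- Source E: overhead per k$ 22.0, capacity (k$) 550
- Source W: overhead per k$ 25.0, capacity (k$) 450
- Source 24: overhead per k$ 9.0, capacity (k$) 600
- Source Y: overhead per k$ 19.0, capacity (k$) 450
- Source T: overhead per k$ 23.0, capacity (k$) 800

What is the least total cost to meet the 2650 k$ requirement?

50700

Fill from the cheapest supplier first.
Source 24 (9.0): use full 600 → 2050 k$ to go.
Source Y (19.0): use full 450 → 1600 k$ to go.
Source E (22.0): use full 550 → 1050 k$ to go.
Take 800 from Source T at 23.0 → need 250 more.
Take 250 from Source W at 25.0 to finish.
Cost = 600×9.0 + 450×19.0 + 550×22.0 + 800×23.0 + 250×25.0 = 50700.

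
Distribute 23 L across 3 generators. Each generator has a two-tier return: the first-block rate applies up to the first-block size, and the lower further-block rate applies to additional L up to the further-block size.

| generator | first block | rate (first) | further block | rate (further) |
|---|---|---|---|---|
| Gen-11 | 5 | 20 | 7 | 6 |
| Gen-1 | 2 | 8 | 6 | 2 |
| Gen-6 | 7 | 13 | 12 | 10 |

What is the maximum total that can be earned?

301

Treat each block as its own option and order by rate: Gen-11/first 20 > Gen-6/first 13 > Gen-6/second 10 > Gen-1/first 8 > Gen-11/second 6 > Gen-1/second 2.
Gen-11 first at 20: fill all 5 — 18 left.
Fill Gen-6 first block (7 at 13) — 11 left.
Gen-6 second at 10: only 11 left, fill 11.
Total = 20×5 + 13×7 + 10×11 = 301.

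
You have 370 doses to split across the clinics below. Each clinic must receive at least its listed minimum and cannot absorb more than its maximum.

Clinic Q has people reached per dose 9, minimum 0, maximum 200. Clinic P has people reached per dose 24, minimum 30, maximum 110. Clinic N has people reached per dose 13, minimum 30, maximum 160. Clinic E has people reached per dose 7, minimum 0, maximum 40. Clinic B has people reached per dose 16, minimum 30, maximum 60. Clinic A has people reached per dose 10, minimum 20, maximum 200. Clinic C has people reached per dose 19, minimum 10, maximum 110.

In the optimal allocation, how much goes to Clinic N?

Meeting every minimum uses 0+30+30+0+30+20+10 = 120 doses, leaving 250.
Highest people reached per dose first: Clinic P 24 > Clinic C 19 > Clinic B 16 > Clinic N 13 > Clinic A 10 > Clinic Q 9 > Clinic E 7.
Clinic P: +80 to 110 (cap) → 170 left.
Give Clinic C 100 more to hit its cap of 110 → 70 left.
Clinic B: +30 to 60 (cap) → 40 left.
Clinic N: +40 (room for 130) → 70. Pool exhausted.

70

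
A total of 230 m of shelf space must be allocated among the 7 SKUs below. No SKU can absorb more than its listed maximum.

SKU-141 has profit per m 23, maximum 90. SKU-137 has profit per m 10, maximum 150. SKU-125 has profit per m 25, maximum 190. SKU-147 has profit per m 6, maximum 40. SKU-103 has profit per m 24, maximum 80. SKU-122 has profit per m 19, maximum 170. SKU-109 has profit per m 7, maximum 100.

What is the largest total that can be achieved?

Order the SKUs by profit per m: SKU-125 25 > SKU-103 24 > SKU-141 23 > SKU-122 19 > SKU-137 10 > SKU-109 7 > SKU-147 6.
SKU-125 takes 190 to reach its cap of 190 — 40 left.
Only 40 left; SKU-103 takes them to reach 40.
Total = 25×190 + 24×40 = 5710.

5710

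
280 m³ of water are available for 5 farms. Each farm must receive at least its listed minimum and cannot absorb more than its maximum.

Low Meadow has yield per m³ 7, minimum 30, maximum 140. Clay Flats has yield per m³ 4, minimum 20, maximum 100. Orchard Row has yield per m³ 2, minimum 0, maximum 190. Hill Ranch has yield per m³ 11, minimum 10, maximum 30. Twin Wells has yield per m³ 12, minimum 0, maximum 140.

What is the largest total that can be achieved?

2720

Meeting every minimum uses 30+20+0+10+0 = 60 m³, leaving 220.
Order the farms by yield per m³: Twin Wells 12 > Hill Ranch 11 > Low Meadow 7 > Clay Flats 4 > Orchard Row 2.
Twin Wells: +140 to 140 (cap) — 80 left.
Give Hill Ranch 20 more to hit its cap of 30 — 60 left.
Only 60 left; Low Meadow takes them to reach 90.
Total = 7×90 + 4×20 + 11×30 + 12×140 = 2720.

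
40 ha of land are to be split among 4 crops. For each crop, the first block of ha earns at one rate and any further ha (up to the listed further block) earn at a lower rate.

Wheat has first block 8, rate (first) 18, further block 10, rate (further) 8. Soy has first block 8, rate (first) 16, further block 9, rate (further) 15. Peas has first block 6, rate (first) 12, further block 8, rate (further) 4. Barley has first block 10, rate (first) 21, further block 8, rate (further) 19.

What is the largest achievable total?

Order all 8 blocks by rate: Barley/first 21 > Barley/second 19 > Wheat/first 18 > Soy/first 16 > Soy/second 15 > Peas/first 12 > Wheat/second 8 > Peas/second 4.
Barley/first (21): +10 — 30 left.
Fill Barley second block (8 at 19) — 22 left.
Fill Wheat first block (8 at 18) — 14 left.
Fill Soy first block (8 at 16) — 6 left.
6 remain; put them into Soy second at 15.
Total = 21×10 + 19×8 + 18×8 + 16×8 + 15×6 = 724.

724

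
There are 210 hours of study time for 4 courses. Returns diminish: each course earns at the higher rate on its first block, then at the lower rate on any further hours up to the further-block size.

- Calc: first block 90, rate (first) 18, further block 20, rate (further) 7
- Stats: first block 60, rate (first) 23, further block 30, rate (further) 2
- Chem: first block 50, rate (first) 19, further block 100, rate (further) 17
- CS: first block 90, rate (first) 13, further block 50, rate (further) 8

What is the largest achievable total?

4120

Rank every tier by rate: Stats/T1 23 > Chem/T1 19 > Calc/T1 18 > Chem/T2 17 > CS/T1 13 > CS/T2 8 > Calc/T2 7 > Stats/T2 2.
Stats T1 at 23: fill all 60 — 150 left.
Fill Chem T1 block (50 at 19) — 100 left.
Calc T1 at 18: fill all 90 — 10 left.
Chem/T2: +10 of 100 at 17; pool empty.
Total = 23×60 + 19×50 + 18×90 + 17×10 = 4120.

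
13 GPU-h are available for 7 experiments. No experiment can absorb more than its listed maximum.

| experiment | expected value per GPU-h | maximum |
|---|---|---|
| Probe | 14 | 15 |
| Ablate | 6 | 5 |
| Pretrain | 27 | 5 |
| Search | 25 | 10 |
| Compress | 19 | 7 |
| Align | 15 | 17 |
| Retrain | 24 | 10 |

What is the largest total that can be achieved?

335

Highest expected value per GPU-h first: Pretrain 27 > Search 25 > Retrain 24 > Compress 19 > Align 15 > Probe 14 > Ablate 6.
Pretrain: +5 to 5 (cap) — 8 left.
Only 8 left; Search takes them to reach 8.
Total = 27×5 + 25×8 = 335.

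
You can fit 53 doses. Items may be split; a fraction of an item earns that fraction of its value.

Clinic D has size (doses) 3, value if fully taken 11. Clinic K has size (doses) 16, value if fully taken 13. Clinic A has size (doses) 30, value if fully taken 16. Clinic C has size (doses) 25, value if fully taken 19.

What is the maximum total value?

47.8

Best value per unit of size first: Clinic D 11/3≈3.67, Clinic K 13/16≈0.812, Clinic C 19/25≈0.76, Clinic A 16/30≈0.533.
Clinic D: take in full, 3 doses for value 11 — 50 left.
Clinic K: take in full, 16 doses for value 13 — 34 left.
Take all of Clinic C (25 doses, value 19) — 9 doses left.
9 doses left: a 9/30 share of Clinic A gives 16×9/30 = 4.8.
Total value = 47.8.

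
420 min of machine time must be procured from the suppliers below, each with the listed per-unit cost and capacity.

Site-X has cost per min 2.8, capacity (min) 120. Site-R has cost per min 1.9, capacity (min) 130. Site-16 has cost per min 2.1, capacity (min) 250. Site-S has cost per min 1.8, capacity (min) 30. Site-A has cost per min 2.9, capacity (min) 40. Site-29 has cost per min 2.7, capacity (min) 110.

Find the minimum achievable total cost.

853

Use suppliers in increasing cost order.
Take 30 from Site-S at 1.8 → need 390 more.
Site-R (1.9): use full 130 → 260 min to go.
Take 250 from Site-16 at 2.1 → need 10 more.
Take 10 from Site-29 at 2.7 to finish.
Site-X, Site-A: unused.
Cost = 30×1.8 + 130×1.9 + 250×2.1 + 10×2.7 = 853.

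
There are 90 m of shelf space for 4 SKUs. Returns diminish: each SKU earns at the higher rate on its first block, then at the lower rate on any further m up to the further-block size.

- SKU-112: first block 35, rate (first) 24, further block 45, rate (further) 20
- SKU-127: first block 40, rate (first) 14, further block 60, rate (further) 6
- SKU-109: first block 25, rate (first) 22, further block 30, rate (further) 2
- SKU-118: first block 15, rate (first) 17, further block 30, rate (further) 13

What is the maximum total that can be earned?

Order all 8 blocks by rate: SKU-112/first 24 > SKU-109/first 22 > SKU-112/second 20 > SKU-118/first 17 > SKU-127/first 14 > SKU-118/second 13 > SKU-127/second 6 > SKU-109/second 2.
Fill SKU-112 first block (35 at 24) → 55 left.
Fill SKU-109 first block (25 at 22) → 30 left.
SKU-112 second at 20: only 30 left, fill 30.
Total = 24×35 + 22×25 + 20×30 = 1990.

1990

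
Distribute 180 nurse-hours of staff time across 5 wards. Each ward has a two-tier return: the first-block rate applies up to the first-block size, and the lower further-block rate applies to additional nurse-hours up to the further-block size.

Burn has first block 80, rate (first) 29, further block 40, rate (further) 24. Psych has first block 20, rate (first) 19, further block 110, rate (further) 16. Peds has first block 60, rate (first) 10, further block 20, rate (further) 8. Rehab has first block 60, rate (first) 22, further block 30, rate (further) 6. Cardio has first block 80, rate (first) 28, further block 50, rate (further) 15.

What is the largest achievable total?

5040

Treat each block as its own option and order by rate: Burn/tier1 29 > Cardio/tier1 28 > Burn/tier2 24 > Rehab/tier1 22 > Psych/tier1 19 > Psych/tier2 16 > Cardio/tier2 15 > Peds/tier1 10 > Peds/tier2 8 > Rehab/tier2 6.
Burn/tier1 (29): +80 → 100 left.
Fill Cardio tier1 block (80 at 28) → 20 left.
Burn tier2 at 24: only 20 left, fill 20.
Total = 29×80 + 28×80 + 24×20 = 5040.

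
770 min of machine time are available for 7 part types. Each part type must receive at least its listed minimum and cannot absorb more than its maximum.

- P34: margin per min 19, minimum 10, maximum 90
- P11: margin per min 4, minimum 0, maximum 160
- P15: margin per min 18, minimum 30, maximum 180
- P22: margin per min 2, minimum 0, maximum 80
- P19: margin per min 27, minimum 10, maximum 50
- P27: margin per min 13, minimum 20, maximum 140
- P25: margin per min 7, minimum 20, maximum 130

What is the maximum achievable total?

Meeting every minimum uses 10+0+30+0+10+20+20 = 90 min, leaving 680.
Rank by margin per min: P19 27 > P34 19 > P15 18 > P27 13 > P25 7 > P11 4 > P22 2.
Give P19 40 more to hit its cap of 50 — 640 left.
Give P34 80 more to hit its cap of 90 — 560 left.
Give P15 150 more to hit its cap of 180 — 410 left.
Give P27 120 more to hit its cap of 140 — 290 left.
Give P25 110 more to hit its cap of 130 — 180 left.
P11 takes 160 more to reach its cap of 160 — 20 left.
Only 20 left; P22 takes them to reach 20.
Total = 19×90 + 4×160 + 18×180 + 2×20 + 27×50 + 13×140 + 7×130 = 9710.

9710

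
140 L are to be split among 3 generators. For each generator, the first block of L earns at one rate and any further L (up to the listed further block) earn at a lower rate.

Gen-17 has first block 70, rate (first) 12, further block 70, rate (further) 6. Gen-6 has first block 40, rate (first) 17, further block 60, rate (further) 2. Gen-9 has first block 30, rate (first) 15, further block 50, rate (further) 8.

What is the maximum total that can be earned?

Order all 6 blocks by rate: Gen-6/first 17 > Gen-9/first 15 > Gen-17/first 12 > Gen-9/second 8 > Gen-17/second 6 > Gen-6/second 2.
Fill Gen-6 first block (40 at 17) — 100 left.
Gen-9/first (15): +30 — 70 left.
Gen-17/first (12): +70 — 0 left.
Total = 17×40 + 15×30 + 12×70 = 1970.

1970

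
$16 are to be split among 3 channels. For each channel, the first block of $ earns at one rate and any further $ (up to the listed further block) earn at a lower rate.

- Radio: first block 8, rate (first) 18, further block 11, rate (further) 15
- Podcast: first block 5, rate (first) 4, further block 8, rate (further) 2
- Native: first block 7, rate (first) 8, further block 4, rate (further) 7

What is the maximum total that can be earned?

Treat each block as its own option and order by rate: Radio/tier1 18 > Radio/tier2 15 > Native/tier1 8 > Native/tier2 7 > Podcast/tier1 4 > Podcast/tier2 2.
Fill Radio tier1 block (8 at 18) ; 8 left.
Radio tier2 at 15: only 8 left, fill 8.
Total = 18×8 + 15×8 = 264.

264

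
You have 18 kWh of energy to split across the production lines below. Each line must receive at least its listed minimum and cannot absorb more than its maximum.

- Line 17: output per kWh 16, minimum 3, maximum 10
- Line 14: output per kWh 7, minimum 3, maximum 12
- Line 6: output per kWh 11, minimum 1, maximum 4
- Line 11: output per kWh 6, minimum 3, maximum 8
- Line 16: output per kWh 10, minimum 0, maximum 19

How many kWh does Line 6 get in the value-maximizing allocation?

2

Meeting every minimum uses 3+3+1+3+0 = 10 kWh, leaving 8.
Highest output per kWh first: Line 17 16 > Line 6 11 > Line 16 10 > Line 14 7 > Line 11 6.
Line 17 takes 7 more to reach its cap of 10 — 1 left.
Line 6 has room for 3 more but only 1 remain, so it gets 2.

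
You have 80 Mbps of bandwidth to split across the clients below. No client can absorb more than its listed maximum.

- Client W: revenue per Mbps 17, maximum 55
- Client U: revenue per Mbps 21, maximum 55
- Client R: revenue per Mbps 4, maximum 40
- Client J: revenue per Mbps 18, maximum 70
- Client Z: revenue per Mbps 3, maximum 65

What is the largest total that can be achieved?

1605

Order the clients by revenue per Mbps: Client U 21 > Client J 18 > Client W 17 > Client R 4 > Client Z 3.
Client U takes 55 to reach its cap of 55 ; 25 left.
Only 25 left; Client J takes them to reach 25.
Total = 21×55 + 18×25 = 1605.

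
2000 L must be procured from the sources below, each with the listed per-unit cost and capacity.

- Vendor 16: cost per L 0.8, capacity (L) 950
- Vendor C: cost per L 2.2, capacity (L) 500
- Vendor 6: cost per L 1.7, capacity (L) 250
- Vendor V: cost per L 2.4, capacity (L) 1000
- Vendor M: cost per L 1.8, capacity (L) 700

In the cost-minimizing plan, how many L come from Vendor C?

Use sources in increasing cost order.
Take 950 from Vendor 16 at 0.8 ; need 1050 more.
Take 250 from Vendor 6 at 1.7 ; need 800 more.
Vendor M at 1.8: take all 700 L ; 100 still needed.
Vendor C (2.2): take the remaining 100 ; done.
Vendor V: unused.

100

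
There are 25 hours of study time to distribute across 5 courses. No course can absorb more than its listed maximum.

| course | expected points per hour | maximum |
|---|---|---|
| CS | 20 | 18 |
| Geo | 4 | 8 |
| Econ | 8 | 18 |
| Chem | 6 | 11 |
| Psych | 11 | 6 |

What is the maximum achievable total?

Highest expected points per hour first: CS 20 > Psych 11 > Econ 8 > Chem 6 > Geo 4.
Give CS 18 to hit its cap of 18 → 7 left.
Psych takes 6 to reach its cap of 6 → 1 left.
Econ: +1 (room for 18) → 1. Pool exhausted.
Total = 20×18 + 8×1 + 11×6 = 434.

434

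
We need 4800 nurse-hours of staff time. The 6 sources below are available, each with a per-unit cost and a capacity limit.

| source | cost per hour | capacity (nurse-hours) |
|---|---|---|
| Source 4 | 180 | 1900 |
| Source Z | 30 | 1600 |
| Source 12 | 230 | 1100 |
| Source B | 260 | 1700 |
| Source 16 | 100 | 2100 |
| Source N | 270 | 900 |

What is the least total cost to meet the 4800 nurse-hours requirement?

Fill from the cheapest source first.
Source Z at 30: take all 1600 nurse-hours → 3200 still needed.
Take 2100 from Source 16 at 100 → need 1100 more.
Take 1100 from Source 4 at 180 to finish.
Source 12, Source B, Source N: unused.
Cost = 1600×30 + 2100×100 + 1100×180 = 456000.

456000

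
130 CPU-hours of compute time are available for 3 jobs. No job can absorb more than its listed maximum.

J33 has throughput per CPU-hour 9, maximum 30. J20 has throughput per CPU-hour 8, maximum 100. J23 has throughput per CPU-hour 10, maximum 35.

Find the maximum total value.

1140

Highest throughput per CPU-hour first: J23 10 > J33 9 > J20 8.
J23 takes 35 to reach its cap of 35 → 95 left.
J33: +30 to 30 (cap) → 65 left.
Only 65 left; J20 takes them to reach 65.
Total = 9×30 + 8×65 + 10×35 = 1140.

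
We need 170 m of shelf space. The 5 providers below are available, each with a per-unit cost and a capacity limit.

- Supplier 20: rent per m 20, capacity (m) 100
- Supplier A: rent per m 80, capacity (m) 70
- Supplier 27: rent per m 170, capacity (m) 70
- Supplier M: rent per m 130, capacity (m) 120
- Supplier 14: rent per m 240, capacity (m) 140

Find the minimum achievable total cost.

Use providers in increasing cost order.
Supplier 20 (20): use full 100 — 70 m to go.
Supplier A (80): use full 70 — 0 m to go.
Supplier M, Supplier 27, Supplier 14: unused.
Cost = 100×20 + 70×80 = 7600.

7600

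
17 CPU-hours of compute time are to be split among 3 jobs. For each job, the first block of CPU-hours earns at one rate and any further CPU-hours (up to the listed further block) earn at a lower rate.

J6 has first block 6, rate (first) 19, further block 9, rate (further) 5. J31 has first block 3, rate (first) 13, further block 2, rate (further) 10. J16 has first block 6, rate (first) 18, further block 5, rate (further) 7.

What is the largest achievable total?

281

Treat each block as its own option and order by rate: J6/first 19 > J16/first 18 > J31/first 13 > J31/second 10 > J16/second 7 > J6/second 5.
J6/first (19): +6 → 11 left.
J16 first at 18: fill all 6 → 5 left.
J31/first (13): +3 → 2 left.
J31/second (10): +2 → 0 left.
Total = 19×6 + 18×6 + 13×3 + 10×2 = 281.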